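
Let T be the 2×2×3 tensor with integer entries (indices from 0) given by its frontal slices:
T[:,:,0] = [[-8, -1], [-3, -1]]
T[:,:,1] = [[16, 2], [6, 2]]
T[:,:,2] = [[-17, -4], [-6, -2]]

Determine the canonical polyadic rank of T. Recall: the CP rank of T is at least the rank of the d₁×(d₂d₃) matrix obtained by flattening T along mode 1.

Lower bound: the mode-2 unfolding of T (rows indexed by j, columns by (i,k) = (0,0), (0,1), (0,2), (1,0), (1,1), (1,2)) is [[-8, 16, -17, -3, 6, -6], [-1, 2, -4, -1, 2, -2]].
There the 2×2 minor on rows j ∈ {0, 1}, columns (i,k) ∈ {(0,0), (0,2)} is det [[-8, -17], [-1, -4]] = 15 ≠ 0, so this unfolding has rank ≥ 2; CP rank is at least every unfolding rank, so rank(T) ≥ 2. (Unfolding ranks only ever bound the CP rank from below — rank(T) can be strictly larger than all of them — so the matching upper bound has to come from an explicit 2-term decomposition.)
Upper bound — finding two terms. Write S_k = T[:,:,k] for the frontal slices: S₀ = [[-8, -1], [-3, -1]], S₁ = [[16, 2], [6, 2]], S₂ = [[-17, -4], [-6, -2]].
If T = a₁ ⊗ b₁ ⊗ c₁ + a₂ ⊗ b₂ ⊗ c₂ then each S_k = c₁[k]·a₁b₁ᵀ + c₂[k]·a₂b₂ᵀ. S₀ and S₂ are linearly independent, so a₁b₁ᵀ and a₂b₂ᵀ must span the same plane of matrices: they are the rank-1 matrices of the form x·S₀ + y·S₂.
det(x·S₀ + y·S₂) is 5·x² + 15·xy + 10·y² = 5·(x + 2·y)(x + y), vanishing at (x:y) = (2:-1) and (1:-1).
M₁ = 2·S₀ − S₂ = [[1, 2], [0, 0]] = [1, 0][1, 2]ᵀ and M₂ = S₀ − S₂ = [[9, 3], [3, 1]] = [3, 1][3, 1]ᵀ, so take a₁ = [1, 0], b₁ = [1, 2], a₂ = [3, 1], b₂ = [3, 1].
Each slice is an integer combination of E₁ = a₁b₁ᵀ and E₂ = a₂b₂ᵀ: S₀ = E₁ − E₂, S₁ = −2·E₁ + 2·E₂, S₂ = E₁ − 2·E₂; reading off coefficients, c₁ = [1, -2, 1] and c₂ = [-1, 2, -2].
Hence T = [1, 0] ⊗ [1, 2] ⊗ [1, -2, 1] + [3, 1] ⊗ [3, 1] ⊗ [-1, 2, -2], so rank(T) ≤ 2.
These bounds meet, so rank(T) = 2.

2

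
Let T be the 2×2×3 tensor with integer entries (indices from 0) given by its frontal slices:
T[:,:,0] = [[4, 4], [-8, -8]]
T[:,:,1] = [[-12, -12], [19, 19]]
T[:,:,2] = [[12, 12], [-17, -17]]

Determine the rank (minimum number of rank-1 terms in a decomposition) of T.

Lower bound: in the mode-1 unfolding of T (rows indexed by i, columns by (j,k)) the 2×2 minor on rows i ∈ {0, 1}, columns (j,k) ∈ {(0,0), (0,1)} is det [[4, -12], [-8, 19]] = -20 ≠ 0, so that unfolding has rank ≥ 2 and hence rank(T) ≥ 2 (CP rank is at least every unfolding rank, though it can be larger).
Upper bound: T[:,j,:] = b[j]·M for every slice, with b = [1, 1] and M = [[4, -12, 12], [-8, 19, -17]] (rows i, columns k).
Splitting M by its rows (i = 0, 1), M = [1, 0][4, -12, 12]ᵀ + [0, 1][-8, 19, -17]ᵀ.
Hence T = [1, 0] (x) [1, 1] (x) [4, -12, 12] + [0, 1] (x) [1, 1] (x) [-8, 19, -17], so rank(T) ≤ 2.
These bounds meet, so rank(T) = 2.

2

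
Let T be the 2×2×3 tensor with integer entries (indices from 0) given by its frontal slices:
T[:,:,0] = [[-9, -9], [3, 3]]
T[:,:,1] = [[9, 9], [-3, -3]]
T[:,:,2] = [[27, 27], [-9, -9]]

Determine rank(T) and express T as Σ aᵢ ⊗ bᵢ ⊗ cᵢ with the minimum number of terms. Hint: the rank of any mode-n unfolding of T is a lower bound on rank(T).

Lower bound: T ≠ 0 (e.g. T[0,0,0] = -9), so rank(T) ≥ 1.
Upper bound: the mode-1 fibre T[:,0,0] = [-9, 3] gives a = (3, -1) (primitive direction); the mode-2 fibre T[0,:,0] = [-9, -9] gives b = (1, 1); then c[k] = T[0,0,k] / (a[0]·b[0]) = [-9, 9, 27] / 3 = (-3, 3, 9).
Expanding (3, -1) ⊗ (1, 1) ⊗ (-3, 3, 9) reproduces all 12 entries of T, so T = (3, -1) ⊗ (1, 1) ⊗ (-3, 3, 9) and rank(T) ≤ 1.
These bounds meet, so rank(T) = 1.

rank(T) = 1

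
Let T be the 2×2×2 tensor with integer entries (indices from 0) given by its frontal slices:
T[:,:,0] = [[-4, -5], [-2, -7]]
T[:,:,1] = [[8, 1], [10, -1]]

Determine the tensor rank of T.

2

Lower bound: the mode-2 unfolding of T (rows indexed by j, columns by (i,k) = (0,0), (0,1), (1,0), (1,1)) is [[-4, 8, -2, 10], [-5, 1, -7, -1]].
There the 2×2 minor on rows j ∈ {0, 1}, columns (i,k) ∈ {(0,0), (0,1)} is det [[-4, 8], [-5, 1]] = 36 ≠ 0, so this unfolding has rank ≥ 2; CP rank is at least every unfolding rank, so rank(T) ≥ 2. (Unfolding ranks only ever bound the CP rank from below — rank(T) can be strictly larger than all of them — so the matching upper bound has to come from an explicit 2-term decomposition.)
Upper bound — finding two terms. Write S_k = T[:,:,k] for the frontal slices: S₀ = [[-4, -5], [-2, -7]], S₁ = [[8, 1], [10, -1]].
If T = a₁ ∘ b₁ ∘ c₁ + a₂ ∘ b₂ ∘ c₂ then each S_k = c₁[k]·a₁b₁ᵀ + c₂[k]·a₂b₂ᵀ. S₀ and S₁ are linearly independent, so a₁b₁ᵀ and a₂b₂ᵀ must span the same plane of matrices: they are the rank-1 matrices of the form x·S₀ + y·S₁.
det(x·S₀ + y·S₁) is 18·x² − 18·y² = 18·(x − y)(x + y), vanishing at (x:y) = (1:1) and (1:-1).
M₁ = S₀ + S₁ = [[4, -4], [8, -8]] = 4·[1, 2][1, -1]ᵀ and M₂ = S₀ − S₁ = [[-12, -6], [-12, -6]] = (-6)·[1, 1][2, 1]ᵀ, so take a₁ = [1, 2], b₁ = [1, -1], a₂ = [1, 1], b₂ = [2, 1].
Each slice is an integer combination of E₁ = a₁b₁ᵀ and E₂ = a₂b₂ᵀ: S₀ = 2·E₁ − 3·E₂, S₁ = 2·E₁ + 3·E₂; reading off coefficients, c₁ = [2, 2] and c₂ = [-3, 3].
Hence T = [1, 2] ∘ [1, -1] ∘ [2, 2] + [1, 1] ∘ [2, 1] ∘ [-3, 3], so rank(T) ≤ 2.
These bounds meet, so rank(T) = 2.
Check entry T[1,1,1] = -1: (2)·(-1)·(2) + (1)·(1)·(3) = -1.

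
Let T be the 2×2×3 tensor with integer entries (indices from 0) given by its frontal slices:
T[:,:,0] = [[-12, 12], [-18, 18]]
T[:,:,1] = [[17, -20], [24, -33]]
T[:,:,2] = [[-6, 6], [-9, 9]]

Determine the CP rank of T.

Lower bound: the mode-2 unfolding of T (rows indexed by j, columns by (i,k) = (0,0), (0,1), (0,2), (1,0), (1,1), (1,2)) is [[-12, 17, -6, -18, 24, -9], [12, -20, 6, 18, -33, 9]].
There the 2×2 minor on rows j ∈ {0, 1}, columns (i,k) ∈ {(0,0), (0,1)} is det [[-12, 17], [12, -20]] = 36 ≠ 0, so this unfolding has rank ≥ 2; CP rank is at least every unfolding rank, so rank(T) ≥ 2. (Unfolding ranks only ever bound the CP rank from below — rank(T) can be strictly larger than all of them — so the matching upper bound has to come from an explicit 2-term decomposition.)
Upper bound — finding two terms. Write S_k = T[:,:,k] for the frontal slices: S₀ = [[-12, 12], [-18, 18]], S₁ = [[17, -20], [24, -33]], S₂ = [[-6, 6], [-9, 9]].
If T = a₁ ⊗ b₁ ⊗ c₁ + a₂ ⊗ b₂ ⊗ c₂ then each S_k = c₁[k]·a₁b₁ᵀ + c₂[k]·a₂b₂ᵀ. S₀ and S₁ are linearly independent, so a₁b₁ᵀ and a₂b₂ᵀ must span the same plane of matrices: they are the rank-1 matrices of the form x·S₀ + y·S₁.
det(x·S₀ + y·S₁) is 54·xy − 81·y² = 27·(2·x − 3·y)(y), vanishing at (x:y) = (3:2) and (1:0).
M₁ = 3·S₀ + 2·S₁ = [[-2, -4], [-6, -12]] = (-2)·[1, 3][1, 2]ᵀ and M₂ = S₀ = [[-12, 12], [-18, 18]] = (-6)·[2, 3][1, -1]ᵀ, so take a₁ = [1, 3], b₁ = [1, 2], a₂ = [2, 3], b₂ = [1, -1].
Each slice is an integer combination of E₁ = a₁b₁ᵀ and E₂ = a₂b₂ᵀ: S₀ = −6·E₂, S₁ = −E₁ + 9·E₂, S₂ = −3·E₂; reading off coefficients, c₁ = [0, -1, 0] and c₂ = [-6, 9, -3].
Hence T = [1, 3] ⊗ [1, 2] ⊗ [0, -1, 0] + [2, 3] ⊗ [1, -1] ⊗ [-6, 9, -3], so rank(T) ≤ 2.
These bounds meet, so rank(T) = 2.
Check entry T[1,1,1] = -33: (3)·(2)·(-1) + (3)·(-1)·(9) = -33.

2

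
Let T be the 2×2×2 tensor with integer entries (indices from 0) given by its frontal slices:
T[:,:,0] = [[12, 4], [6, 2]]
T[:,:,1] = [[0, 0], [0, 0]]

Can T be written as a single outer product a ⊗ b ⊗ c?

Yes

If T = a ⊗ b ⊗ c then every fibre of T is a multiple of the corresponding factor, so read the factors off the fibres through the nonzero entry T[0,0,0] = 12.
The mode-1 fibre T[:,0,0] = [12, 6] gives a = [2, 1] (primitive direction); the mode-2 fibre T[0,:,0] = [12, 4] gives b = [3, 1]; then c[k] = T[0,0,k] / (a[0]·b[0]) = [12, 0] / 6 = [2, 0].
Expanding [2, 1] ⊗ [3, 1] ⊗ [2, 0] reproduces all 8 entries of T, so T = [2, 1] ⊗ [3, 1] ⊗ [2, 0] and rank(T) ≤ 1.
Equivalently every frontal slice T[:,:,k] is c[k] times the rank-1 matrix [2, 1] ⊗ [3, 1]. So T has rank 1 (it is nonzero).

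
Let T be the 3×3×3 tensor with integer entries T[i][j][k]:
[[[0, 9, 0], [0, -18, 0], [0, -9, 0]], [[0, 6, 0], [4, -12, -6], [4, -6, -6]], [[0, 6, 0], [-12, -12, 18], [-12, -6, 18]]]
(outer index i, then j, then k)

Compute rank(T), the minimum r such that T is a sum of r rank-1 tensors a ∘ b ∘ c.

2

Lower bound: the mode-3 unfolding of T (rows indexed by k, columns by (i,j) = (0,0), (0,1), (0,2), (1,0), (1,1), (1,2), (2,0), (2,1), (2,2)) is [[0, 0, 0, 0, 4, 4, 0, -12, -12], [9, -18, -9, 6, -12, -6, 6, -12, -6], [0, 0, 0, 0, -6, -6, 0, 18, 18]].
There the 2×2 minor on rows k ∈ {0, 1}, columns (i,j) ∈ {(0,0), (1,1)} is det [[0, 4], [9, -12]] = -36 ≠ 0, so this unfolding has rank ≥ 2; CP rank is at least every unfolding rank, so rank(T) ≥ 2. (Unfolding ranks only ever bound the CP rank from below — rank(T) can be strictly larger than all of them — so the matching upper bound has to come from an explicit 2-term decomposition.)
Upper bound — finding two terms. Write S_k = T[:,:,k] for the frontal slices: S₀ = [[0, 0, 0], [0, 4, 4], [0, -12, -12]], S₁ = [[9, -18, -9], [6, -12, -6], [6, -12, -6]], S₂ = [[0, 0, 0], [0, -6, -6], [0, 18, 18]].
If T = a₁ ∘ b₁ ∘ c₁ + a₂ ∘ b₂ ∘ c₂ then each S_k = c₁[k]·a₁b₁ᵀ + c₂[k]·a₂b₂ᵀ. S₀ and S₁ are linearly independent, so a₁b₁ᵀ and a₂b₂ᵀ must span the same plane of matrices: they are the rank-1 matrices of the form x·S₀ + y·S₁.
The 2×2 minor of x·S₀ + y·S₁ on rows {0,1}, columns {0,1} is 36·xy = 36·(y)(x), vanishing at (x:y) = (1:0) and (0:1).
M₁ = S₀ = [[0, 0, 0], [0, 4, 4], [0, -12, -12]] = 4·[0, 1, -3][0, 1, 1]ᵀ and M₂ = S₁ = [[9, -18, -9], [6, -12, -6], [6, -12, -6]] = 3·[3, 2, 2][1, -2, -1]ᵀ, so take a₁ = [0, 1, -3], b₁ = [0, 1, 1], a₂ = [3, 2, 2], b₂ = [1, -2, -1].
Each slice is an integer combination of E₁ = a₁b₁ᵀ and E₂ = a₂b₂ᵀ: S₀ = 4·E₁, S₁ = 3·E₂, S₂ = −6·E₁; reading off coefficients, c₁ = [4, 0, -6] and c₂ = [0, 3, 0].
Hence T = [0, 1, -3] ∘ [0, 1, 1] ∘ [4, 0, -6] + [3, 2, 2] ∘ [1, -2, -1] ∘ [0, 3, 0], so rank(T) ≤ 2.
These bounds meet, so rank(T) = 2.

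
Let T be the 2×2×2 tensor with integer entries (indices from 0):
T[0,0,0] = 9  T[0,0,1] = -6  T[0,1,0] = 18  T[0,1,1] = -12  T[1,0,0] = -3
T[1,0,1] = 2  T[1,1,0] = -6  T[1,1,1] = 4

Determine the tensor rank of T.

1

Lower bound: T ≠ 0 (e.g. T[0,0,0] = 9), so rank(T) ≥ 1.
Upper bound: if T = a ∘ b ∘ c then every fibre of T is a multiple of the corresponding factor, so read the factors off the fibres through the nonzero entry T[0,0,0] = 9.
The mode-1 fibre T[:,0,0] = [9, -3] gives a = [3, -1] (primitive direction); the mode-2 fibre T[0,:,0] = [9, 18] gives b = [1, 2]; then c[k] = T[0,0,k] / (a[0]·b[0]) = [9, -6] / 3 = [3, -2].
Expanding [3, -1] ∘ [1, 2] ∘ [3, -2] reproduces all 8 entries of T, so T = [3, -1] ∘ [1, 2] ∘ [3, -2] and rank(T) ≤ 1.
These bounds meet, so rank(T) = 1.
Check entry T[0,1,1] = -12: (3)·(2)·(-2) = -12.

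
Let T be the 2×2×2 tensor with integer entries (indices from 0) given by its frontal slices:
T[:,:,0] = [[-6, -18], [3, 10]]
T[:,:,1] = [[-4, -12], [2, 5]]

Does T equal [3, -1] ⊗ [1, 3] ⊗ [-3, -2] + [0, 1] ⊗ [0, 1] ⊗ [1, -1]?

No

Reconstruct entry (0,0,0) from the claimed factors: Σₗ aₗ[0]bₗ[0]cₗ[0] = (3)·(1)·(-3) + (0)·(0)·(1) = -9, but T[0,0,0] = -6. The claim is false.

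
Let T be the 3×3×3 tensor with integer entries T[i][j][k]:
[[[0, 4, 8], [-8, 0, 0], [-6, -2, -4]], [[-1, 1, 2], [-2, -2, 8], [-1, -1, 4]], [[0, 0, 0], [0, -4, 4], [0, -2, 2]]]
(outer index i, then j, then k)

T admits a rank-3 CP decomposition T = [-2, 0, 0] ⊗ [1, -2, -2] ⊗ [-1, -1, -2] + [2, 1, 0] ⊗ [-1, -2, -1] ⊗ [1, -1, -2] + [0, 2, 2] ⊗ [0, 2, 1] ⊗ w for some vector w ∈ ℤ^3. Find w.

Subtract the known terms from T to get the rank-1 residual R = [0, 2, 2] ⊗ [0, 2, 1] ⊗ w, so R[i,j,k] = a[i]·b[j]·w[k]. Pick indices with nonzero a[1]·b[1] = (2)·(2) = 4. Only the fibre through (1,1,·) is needed: R[1,1,:] = T[1,1,:] − Σₗ aₗ[1]bₗ[1]cₗ = [-2, -2, 8] − (0)·(-2)·[-1, -1, -2] − (1)·(-2)·[1, -1, -2] = [0, -4, 4]. Then w[k] = R[1,1,k] / 4 for each k, giving w = [0, -4, 4] / 4 = [0, -1, 1].

w = [0, -1, 1]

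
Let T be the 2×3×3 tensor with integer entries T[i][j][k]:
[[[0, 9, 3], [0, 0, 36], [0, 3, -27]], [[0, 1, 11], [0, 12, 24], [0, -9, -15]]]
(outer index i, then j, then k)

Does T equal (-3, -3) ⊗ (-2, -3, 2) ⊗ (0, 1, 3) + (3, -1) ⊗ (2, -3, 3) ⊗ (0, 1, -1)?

Reconstruct entry (0,0,1) from the claimed factors: Σₗ aₗ[0]bₗ[0]cₗ[1] = (-3)·(-2)·(1) + (3)·(2)·(1) = 12, but T[0,0,1] = 9. The claim is false.

No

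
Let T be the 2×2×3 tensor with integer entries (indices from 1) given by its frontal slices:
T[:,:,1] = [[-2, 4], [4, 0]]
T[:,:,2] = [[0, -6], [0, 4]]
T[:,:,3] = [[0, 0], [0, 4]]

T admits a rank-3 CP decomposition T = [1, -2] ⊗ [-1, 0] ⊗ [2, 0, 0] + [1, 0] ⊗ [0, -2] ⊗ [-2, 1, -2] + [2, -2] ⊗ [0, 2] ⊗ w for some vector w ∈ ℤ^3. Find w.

Subtract the known terms from T to get the rank-1 residual R = [2, -2] ⊗ [0, 2] ⊗ w, so R[i,j,k] = a[i]·b[j]·w[k]. Pick indices with nonzero a[1]·b[2] = (2)·(2) = 4. Only the fibre through (1,2,·) is needed: R[1,2,:] = T[1,2,:] − Σₗ aₗ[1]bₗ[2]cₗ = [4, -6, 0] − (1)·(0)·[2, 0, 0] − (1)·(-2)·[-2, 1, -2] = [0, -4, -4]. Then w[k] = R[1,2,k] / 4 for each k, giving w = [0, -4, -4] / 4 = [0, -1, -1].

w = [0, -1, -1]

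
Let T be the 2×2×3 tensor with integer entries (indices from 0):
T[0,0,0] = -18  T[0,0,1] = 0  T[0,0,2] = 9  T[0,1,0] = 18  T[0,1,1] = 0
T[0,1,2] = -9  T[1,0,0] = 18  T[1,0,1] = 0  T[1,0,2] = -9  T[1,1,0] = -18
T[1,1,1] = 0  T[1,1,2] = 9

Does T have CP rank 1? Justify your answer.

If T = a ⊗ b ⊗ c then every fibre of T is a multiple of the corresponding factor, so read the factors off the fibres through the nonzero entry T[0,0,0] = -18.
The mode-1 fibre T[:,0,0] = [-18, 18] gives a = (1, -1) (primitive direction); the mode-2 fibre T[0,:,0] = [-18, 18] gives b = (1, -1); then c[k] = T[0,0,k] / (a[0]·b[0]) = [-18, 0, 9] / 1 = (-18, 0, 9).
Expanding (1, -1) ⊗ (1, -1) ⊗ (-18, 0, 9) reproduces all 12 entries of T, so T = (1, -1) ⊗ (1, -1) ⊗ (-18, 0, 9) and rank(T) ≤ 1.
Equivalently every frontal slice T[:,:,k] is c[k] times the rank-1 matrix (1, -1) ⊗ (1, -1). So T has rank 1 (it is nonzero).

Yes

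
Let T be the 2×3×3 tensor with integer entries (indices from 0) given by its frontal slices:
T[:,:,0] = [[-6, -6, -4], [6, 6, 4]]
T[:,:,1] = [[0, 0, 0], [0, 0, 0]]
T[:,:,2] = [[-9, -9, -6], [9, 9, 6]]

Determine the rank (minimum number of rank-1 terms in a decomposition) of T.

Lower bound: T ≠ 0 (e.g. T[0,0,0] = -6), so rank(T) ≥ 1.
Upper bound: the mode-1 fibre T[:,0,0] = [-6, 6] gives a = (1, -1) (primitive direction); the mode-2 fibre T[0,:,0] = [-6, -6, -4] gives b = (3, 3, 2); then c[k] = T[0,0,k] / (a[0]·b[0]) = [-6, 0, -9] / 3 = (-2, 0, -3).
Expanding (1, -1) ⊗ (3, 3, 2) ⊗ (-2, 0, -3) reproduces all 18 entries of T, so T = (1, -1) ⊗ (3, 3, 2) ⊗ (-2, 0, -3) and rank(T) ≤ 1.
These bounds meet, so rank(T) = 1.

1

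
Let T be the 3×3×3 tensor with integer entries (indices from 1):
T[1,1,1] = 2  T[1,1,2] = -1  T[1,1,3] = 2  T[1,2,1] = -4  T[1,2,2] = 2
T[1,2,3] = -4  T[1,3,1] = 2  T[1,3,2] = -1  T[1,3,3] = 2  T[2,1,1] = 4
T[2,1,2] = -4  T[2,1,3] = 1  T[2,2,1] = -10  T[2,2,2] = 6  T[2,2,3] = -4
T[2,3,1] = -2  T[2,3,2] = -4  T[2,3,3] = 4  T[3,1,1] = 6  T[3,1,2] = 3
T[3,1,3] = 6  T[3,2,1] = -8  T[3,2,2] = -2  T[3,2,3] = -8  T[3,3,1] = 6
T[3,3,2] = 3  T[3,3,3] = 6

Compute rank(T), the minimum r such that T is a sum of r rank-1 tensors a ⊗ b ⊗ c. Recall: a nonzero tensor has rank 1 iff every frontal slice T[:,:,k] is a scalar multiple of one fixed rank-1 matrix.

3

Lower bound: the mode-2 unfolding of T (rows indexed by j, columns by (i,k) = (1,1), (1,2), (1,3), (2,1), (2,2), (2,3), (3,1), (3,2), (3,3)) is [[2, -1, 2, 4, -4, 1, 6, 3, 6], [-4, 2, -4, -10, 6, -4, -8, -2, -8], [2, -1, 2, -2, -4, 4, 6, 3, 6]].
There the 3×3 minor on rows j ∈ {1, 2, 3}, columns (i,k) ∈ {(1,1), (2,1), (2,2)} is det [[2, 4, -4], [-4, -10, 6], [2, -2, -4]] = -24 ≠ 0, so this unfolding has rank ≥ 3; CP rank is at least every unfolding rank, so rank(T) ≥ 3. (This is only a lower bound: in general the CP rank may exceed every unfolding rank, so we still need to exhibit 3 rank-1 terms summing to T.)
Upper bound: T is a sum of 3 rank-1 terms, T = [0, 1, -2] ⊗ [1, -1, 1] ⊗ [-2, -2, -2] + [0, 1, 0] ⊗ [1, -2, -2] ⊗ [2, 0, -1] + [1, 2, 1] ⊗ [1, -2, 1] ⊗ [2, -1, 2] (one valid choice — decompositions are not unique — normalised so each a, b is primitive with positive first nonzero entry; check it by expanding all entries), so rank(T) ≤ 3.
These bounds meet, so rank(T) = 3.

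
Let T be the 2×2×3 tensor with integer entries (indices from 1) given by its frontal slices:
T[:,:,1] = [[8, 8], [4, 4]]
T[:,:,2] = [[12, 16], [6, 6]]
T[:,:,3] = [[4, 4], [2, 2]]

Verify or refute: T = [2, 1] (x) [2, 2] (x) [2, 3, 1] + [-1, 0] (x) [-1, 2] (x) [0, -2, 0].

No

Reconstruct entry (1,1,2) from the claimed factors: Σₗ aₗ[1]bₗ[1]cₗ[2] = (2)·(2)·(3) + (-1)·(-1)·(-2) = 10, but T[1,1,2] = 12. The claim is false.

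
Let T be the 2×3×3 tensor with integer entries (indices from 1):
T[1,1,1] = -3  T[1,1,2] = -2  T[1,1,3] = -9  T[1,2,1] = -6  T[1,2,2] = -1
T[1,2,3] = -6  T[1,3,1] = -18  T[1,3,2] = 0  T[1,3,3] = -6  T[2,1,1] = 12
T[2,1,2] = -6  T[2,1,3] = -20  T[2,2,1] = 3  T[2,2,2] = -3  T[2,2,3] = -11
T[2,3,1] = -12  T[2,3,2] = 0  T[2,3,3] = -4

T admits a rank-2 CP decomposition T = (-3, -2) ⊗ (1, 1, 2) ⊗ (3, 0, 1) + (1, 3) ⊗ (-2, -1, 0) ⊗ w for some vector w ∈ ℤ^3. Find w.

w = (-3, 1, 3)

Subtract the known terms from T to get the rank-1 residual R = (1, 3) ⊗ (-2, -1, 0) ⊗ w, so R[i,j,k] = a[i]·b[j]·w[k]. Pick indices with nonzero a[1]·b[1] = (1)·(-2) = -2. Only the fibre through (1,1,·) is needed: R[1,1,:] = T[1,1,:] − Σₗ aₗ[1]bₗ[1]cₗ = [-3, -2, -9] − (-3)·(1)·(3, 0, 1) = [6, -2, -6]. Then w[k] = R[1,1,k] / -2 for each k, giving w = [6, -2, -6] / -2 = (-3, 1, 3).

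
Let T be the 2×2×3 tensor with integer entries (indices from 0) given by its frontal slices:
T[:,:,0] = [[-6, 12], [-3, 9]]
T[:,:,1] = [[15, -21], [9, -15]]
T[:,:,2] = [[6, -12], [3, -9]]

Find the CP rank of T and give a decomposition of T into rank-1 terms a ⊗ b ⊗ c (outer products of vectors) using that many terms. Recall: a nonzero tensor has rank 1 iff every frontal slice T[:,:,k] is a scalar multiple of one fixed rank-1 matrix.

Lower bound: the mode-2 unfolding of T (rows indexed by j, columns by (i,k) = (0,0), (0,1), (0,2), (1,0), (1,1), (1,2)) is [[-6, 15, 6, -3, 9, 3], [12, -21, -12, 9, -15, -9]].
There the 2×2 minor on rows j ∈ {0, 1}, columns (i,k) ∈ {(0,0), (0,1)} is det [[-6, 15], [12, -21]] = -54 ≠ 0, so this unfolding has rank ≥ 2; CP rank is at least every unfolding rank, so rank(T) ≥ 2. (Unfolding ranks only ever bound the CP rank from below — rank(T) can be strictly larger than all of them — so the matching upper bound has to come from an explicit 2-term decomposition.)
Upper bound — finding two terms. Write S_k = T[:,:,k] for the frontal slices: S₀ = [[-6, 12], [-3, 9]], S₁ = [[15, -21], [9, -15]], S₂ = [[6, -12], [3, -9]].
If T = a₁ ⊗ b₁ ⊗ c₁ + a₂ ⊗ b₂ ⊗ c₂ then each S_k = c₁[k]·a₁b₁ᵀ + c₂[k]·a₂b₂ᵀ. S₀ and S₁ are linearly independent, so a₁b₁ᵀ and a₂b₂ᵀ must span the same plane of matrices: they are the rank-1 matrices of the form x·S₀ + y·S₁.
det(x·S₀ + y·S₁) is −18·x² + 54·xy − 36·y² = (-18)·(x − 2·y)(x − y), vanishing at (x:y) = (2:1) and (1:1).
M₁ = 2·S₀ + S₁ = [[3, 3], [3, 3]] = 3·[1, 1][1, 1]ᵀ and M₂ = S₀ + S₁ = [[9, -9], [6, -6]] = 3·[3, 2][1, -1]ᵀ, so take a₁ = [1, 1], b₁ = [1, 1], a₂ = [3, 2], b₂ = [1, -1].
Each slice is an integer combination of E₁ = a₁b₁ᵀ and E₂ = a₂b₂ᵀ: S₀ = 3·E₁ − 3·E₂, S₁ = −3·E₁ + 6·E₂, S₂ = −3·E₁ + 3·E₂; reading off coefficients, c₁ = [3, -3, -3] and c₂ = [-3, 6, 3].
Hence T = [1, 1] ⊗ [1, 1] ⊗ [3, -3, -3] + [3, 2] ⊗ [1, -1] ⊗ [-3, 6, 3], so rank(T) ≤ 2.
These bounds meet, so rank(T) = 2.

rank(T) = 2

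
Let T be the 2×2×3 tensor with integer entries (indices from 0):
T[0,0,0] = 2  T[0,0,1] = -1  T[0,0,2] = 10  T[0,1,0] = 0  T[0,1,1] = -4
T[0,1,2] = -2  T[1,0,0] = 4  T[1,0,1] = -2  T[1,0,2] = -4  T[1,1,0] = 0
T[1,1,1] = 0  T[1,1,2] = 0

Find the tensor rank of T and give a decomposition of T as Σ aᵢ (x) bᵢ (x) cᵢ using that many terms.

rank(T) = 3

Lower bound: the mode-3 unfolding of T (rows indexed by k, columns by (i,j) = (0,0), (0,1), (1,0), (1,1)) is [[2, 0, 4, 0], [-1, -4, -2, 0], [10, -2, -4, 0]].
There the 3×3 minor on rows k ∈ {0, 1, 2}, columns (i,j) ∈ {(0,0), (0,1), (1,0)} is det [[2, 0, 4], [-1, -4, -2], [10, -2, -4]] = 192 ≠ 0, so this unfolding has rank ≥ 3; CP rank is at least every unfolding rank, so rank(T) ≥ 3. (Flattening ranks never certify an upper bound on CP rank; for that we must actually write T with 3 rank-1 terms.)
Upper bound: T is a sum of 3 rank-1 terms, T = [1, 0] (x) [2, -1] (x) [0, 2, 4] + [1, 0] (x) [2, 1] (x) [0, -2, 2] + [1, 2] (x) [1, 0] (x) [2, -1, -2] (one valid choice — decompositions are not unique — normalised so each a, b is primitive with positive first nonzero entry; check it by expanding all entries), so rank(T) ≤ 3.
These bounds meet, so rank(T) = 3.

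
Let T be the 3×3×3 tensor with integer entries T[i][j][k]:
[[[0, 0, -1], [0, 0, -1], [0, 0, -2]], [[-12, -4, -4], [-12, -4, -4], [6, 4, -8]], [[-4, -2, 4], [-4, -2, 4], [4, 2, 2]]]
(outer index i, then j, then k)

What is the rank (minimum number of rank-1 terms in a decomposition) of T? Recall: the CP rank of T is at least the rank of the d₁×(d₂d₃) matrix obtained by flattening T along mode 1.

3

Lower bound: in the mode-3 unfolding of T (rows indexed by k, columns by (i,j)) the 3×3 minor on rows k ∈ {0, 1, 2}, columns (i,j) ∈ {(0,0), (1,0), (1,2)} is det [[0, -12, 6], [0, -4, 4], [-1, -4, -8]] = 24 ≠ 0, so that unfolding has rank ≥ 3 and hence rank(T) ≥ 3 (CP rank is at least every unfolding rank, though it can be larger).
Upper bound: T is a sum of 3 rank-1 terms, T = [0, 1, 0] ⊗ [2, 2, 1] ⊗ [-2, 0, -4] + [0, 2, 1] ⊗ [1, 1, -1] ⊗ [-4, -2, 2] + [1, 0, -2] ⊗ [1, 1, 2] ⊗ [0, 0, -1] (written with every a and b primitive with positive leading entry and the scale carried by c; CP decompositions are not unique, and this one is verified by expanding entrywise), so rank(T) ≤ 3.
These bounds meet, so rank(T) = 3.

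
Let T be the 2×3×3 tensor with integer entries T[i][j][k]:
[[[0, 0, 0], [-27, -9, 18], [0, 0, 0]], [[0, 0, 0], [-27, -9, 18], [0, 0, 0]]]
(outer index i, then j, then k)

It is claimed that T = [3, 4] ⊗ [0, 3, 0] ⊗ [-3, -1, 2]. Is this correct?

No

Reconstruct entry (1,1,0) from the claimed factors: Σₗ aₗ[1]bₗ[1]cₗ[0] = (4)·(3)·(-3) = -36, but T[1,1,0] = -27. The claim is false.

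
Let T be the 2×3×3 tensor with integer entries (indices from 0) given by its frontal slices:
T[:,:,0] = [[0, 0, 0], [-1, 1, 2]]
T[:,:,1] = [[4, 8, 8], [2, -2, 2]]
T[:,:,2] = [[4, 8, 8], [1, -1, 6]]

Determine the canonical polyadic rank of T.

3

Lower bound: in the mode-2 unfolding of T (rows indexed by j, columns by (i,k)) the 3×3 minor on rows j ∈ {0, 1, 2}, columns (i,k) ∈ {(0,1), (1,0), (1,1)} is det [[4, -1, 2], [8, 1, -2], [8, 2, 2]] = 72 ≠ 0, so that unfolding has rank ≥ 3 and hence rank(T) ≥ 3 (CP rank is at least every unfolding rank, though it can be larger).
Upper bound: T is a sum of 3 rank-1 terms, T = [0, 1] ⊗ [0, 0, 1] ⊗ [4, -2, 4] + [0, 1] ⊗ [1, -1, 2] ⊗ [-1, 2, 1] + [1, 0] ⊗ [1, 2, 2] ⊗ [0, 4, 4] (one valid choice — decompositions are not unique — normalised so each a, b is primitive with positive first nonzero entry; check it by expanding all entries), so rank(T) ≤ 3.
These bounds meet, so rank(T) = 3.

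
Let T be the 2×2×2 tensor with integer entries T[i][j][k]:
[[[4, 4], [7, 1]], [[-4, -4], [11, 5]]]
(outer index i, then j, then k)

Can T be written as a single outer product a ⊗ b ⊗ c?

No

The mode-2 unfolding of T (rows indexed by j, columns by (i,k) = (0,0), (0,1), (1,0), (1,1)) is [[4, 4, -4, -4], [7, 1, 11, 5]].
There the 2×2 minor on rows j ∈ {0, 1}, columns (i,k) ∈ {(0,0), (0,1)} is det [[4, 4], [7, 1]] = -24 ≠ 0, so this unfolding has rank ≥ 2; CP rank is at least every unfolding rank, so rank(T) ≥ 2.
In particular rank(T) ≥ 2 > 1, so T is not rank-1.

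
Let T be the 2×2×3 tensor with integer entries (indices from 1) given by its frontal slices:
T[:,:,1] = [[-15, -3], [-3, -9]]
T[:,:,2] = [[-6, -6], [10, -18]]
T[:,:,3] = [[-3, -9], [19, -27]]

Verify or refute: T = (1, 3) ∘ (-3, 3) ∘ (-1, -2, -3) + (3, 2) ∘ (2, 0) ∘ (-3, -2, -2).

Reconstruct entrywise from the claimed factors. For example, T[2,2,3] = -27 and Σₗ aₗ[2]bₗ[2]cₗ[3] = (3)·(3)·(-3) + (2)·(0)·(-2) = -27; checking all 12 entries, every one matches. The claim holds.

Yes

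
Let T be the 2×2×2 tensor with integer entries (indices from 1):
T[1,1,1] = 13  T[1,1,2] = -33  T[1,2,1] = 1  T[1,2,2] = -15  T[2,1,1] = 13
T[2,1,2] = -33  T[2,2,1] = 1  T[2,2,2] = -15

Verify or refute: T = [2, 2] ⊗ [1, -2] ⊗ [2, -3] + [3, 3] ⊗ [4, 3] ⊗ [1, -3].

Reconstruct entry (1,1,1) from the claimed factors: Σₗ aₗ[1]bₗ[1]cₗ[1] = (2)·(1)·(2) + (3)·(4)·(1) = 16, but T[1,1,1] = 13. The claim is false.

No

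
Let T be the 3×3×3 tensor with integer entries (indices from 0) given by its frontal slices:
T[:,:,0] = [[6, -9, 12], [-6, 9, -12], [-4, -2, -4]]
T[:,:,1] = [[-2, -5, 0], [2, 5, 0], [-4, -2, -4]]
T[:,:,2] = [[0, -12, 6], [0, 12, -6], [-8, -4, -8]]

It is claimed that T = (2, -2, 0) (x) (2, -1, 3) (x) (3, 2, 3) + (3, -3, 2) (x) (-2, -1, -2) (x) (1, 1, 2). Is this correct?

No

Reconstruct entry (0,0,1) from the claimed factors: Σₗ aₗ[0]bₗ[0]cₗ[1] = (2)·(2)·(2) + (3)·(-2)·(1) = 2, but T[0,0,1] = -2. The claim is false.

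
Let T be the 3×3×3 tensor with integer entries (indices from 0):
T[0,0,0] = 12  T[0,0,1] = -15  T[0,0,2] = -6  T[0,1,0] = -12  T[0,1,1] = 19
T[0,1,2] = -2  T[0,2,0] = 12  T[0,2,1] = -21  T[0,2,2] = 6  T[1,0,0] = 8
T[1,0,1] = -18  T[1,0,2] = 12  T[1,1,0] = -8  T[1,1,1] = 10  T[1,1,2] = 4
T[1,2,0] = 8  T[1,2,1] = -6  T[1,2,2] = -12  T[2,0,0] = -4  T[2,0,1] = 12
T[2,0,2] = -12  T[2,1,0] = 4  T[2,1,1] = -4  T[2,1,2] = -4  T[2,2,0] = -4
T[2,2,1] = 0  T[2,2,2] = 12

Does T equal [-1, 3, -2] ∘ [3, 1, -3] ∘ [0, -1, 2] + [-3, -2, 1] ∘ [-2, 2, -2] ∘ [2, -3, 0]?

Reconstruct entry (1,0,1) from the claimed factors: Σₗ aₗ[1]bₗ[0]cₗ[1] = (3)·(3)·(-1) + (-2)·(-2)·(-3) = -21, but T[1,0,1] = -18. The claim is false.

No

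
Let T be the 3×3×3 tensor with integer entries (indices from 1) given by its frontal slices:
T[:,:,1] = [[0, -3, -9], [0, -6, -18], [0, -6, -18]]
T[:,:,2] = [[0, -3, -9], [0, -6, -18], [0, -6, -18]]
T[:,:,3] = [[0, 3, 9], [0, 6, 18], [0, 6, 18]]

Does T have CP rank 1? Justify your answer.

Yes

If T = a (x) b (x) c then every fibre of T is a multiple of the corresponding factor, so read the factors off the fibres through the nonzero entry T[1,2,1] = -3.
The mode-1 fibre T[:,2,1] = [-3, -6, -6] gives a = [1, 2, 2] (primitive direction); the mode-2 fibre T[1,:,1] = [0, -3, -9] gives b = [0, 1, 3]; then c[k] = T[1,2,k] / (a[1]·b[2]) = [-3, -3, 3] / 1 = [-3, -3, 3].
Expanding [1, 2, 2] (x) [0, 1, 3] (x) [-3, -3, 3] reproduces all 27 entries of T, so T = [1, 2, 2] (x) [0, 1, 3] (x) [-3, -3, 3] and rank(T) ≤ 1.
Equivalently every frontal slice T[:,:,k] is c[k] times the rank-1 matrix [1, 2, 2] (x) [0, 1, 3]. So T has rank 1 (it is nonzero).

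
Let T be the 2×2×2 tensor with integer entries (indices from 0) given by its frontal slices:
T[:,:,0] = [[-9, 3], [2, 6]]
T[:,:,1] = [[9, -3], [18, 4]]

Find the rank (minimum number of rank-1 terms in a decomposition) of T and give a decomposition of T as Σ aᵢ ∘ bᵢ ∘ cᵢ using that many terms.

rank(T) = 2

Lower bound: the mode-2 unfolding of T (rows indexed by j, columns by (i,k) = (0,0), (0,1), (1,0), (1,1)) is [[-9, 9, 2, 18], [3, -3, 6, 4]].
There the 2×2 minor on rows j ∈ {0, 1}, columns (i,k) ∈ {(0,0), (1,0)} is det [[-9, 2], [3, 6]] = -60 ≠ 0, so this unfolding has rank ≥ 2; CP rank is at least every unfolding rank, so rank(T) ≥ 2. (This is only a lower bound: in general the CP rank may exceed every unfolding rank, so we still need to exhibit 2 rank-1 terms summing to T.)
Upper bound — finding two terms. Write S_k = T[:,:,k] for the frontal slices: S₀ = [[-9, 3], [2, 6]], S₁ = [[9, -3], [18, 4]].
If T = a₁ ∘ b₁ ∘ c₁ + a₂ ∘ b₂ ∘ c₂ then each S_k = c₁[k]·a₁b₁ᵀ + c₂[k]·a₂b₂ᵀ. S₀ and S₁ are linearly independent, so a₁b₁ᵀ and a₂b₂ᵀ must span the same plane of matrices: they are the rank-1 matrices of the form x·S₀ + y·S₁.
det(x·S₀ + y·S₁) is −60·x² − 30·xy + 90·y² = (-30)·(2·x + 3·y)(x − y), vanishing at (x:y) = (3:-2) and (1:1).
M₁ = 3·S₀ − 2·S₁ = [[-45, 15], [-30, 10]] = (-5)·(3, 2)(3, -1)ᵀ and M₂ = S₀ + S₁ = [[0, 0], [20, 10]] = 10·(0, 1)(2, 1)ᵀ, so take a₁ = (3, 2), b₁ = (3, -1), a₂ = (0, 1), b₂ = (2, 1).
Each slice is an integer combination of E₁ = a₁b₁ᵀ and E₂ = a₂b₂ᵀ: S₀ = −E₁ + 4·E₂, S₁ = E₁ + 6·E₂; reading off coefficients, c₁ = (-1, 1) and c₂ = (4, 6).
Hence T = (3, 2) ∘ (3, -1) ∘ (-1, 1) + (0, 1) ∘ (2, 1) ∘ (4, 6), so rank(T) ≤ 2.
These bounds meet, so rank(T) = 2.
Check entry T[1,1,1] = 4: (2)·(-1)·(1) + (1)·(1)·(6) = 4.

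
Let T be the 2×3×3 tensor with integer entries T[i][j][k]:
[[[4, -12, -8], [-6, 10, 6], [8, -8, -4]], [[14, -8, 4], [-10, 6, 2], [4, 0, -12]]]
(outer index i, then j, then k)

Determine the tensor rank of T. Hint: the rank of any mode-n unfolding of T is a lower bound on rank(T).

Lower bound: in the mode-3 unfolding of T (rows indexed by k, columns by (i,j)) the 3×3 minor on rows k ∈ {0, 1, 2}, columns (i,j) ∈ {(0,0), (0,1), (1,0)} is det [[4, -6, 14], [-12, 10, -8], [-8, 6, 4]] = -208 ≠ 0, so that unfolding has rank ≥ 3 and hence rank(T) ≥ 3 (CP rank is at least every unfolding rank, though it can be larger).
Upper bound: T is a sum of 3 rank-1 terms, T = (0, 1) (x) (1, 0, -2) (x) (2, -4, 4) + (1, -1) (x) (2, -1, 0) (x) (-2, -2, -2) + (1, 1) (x) (1, -1, 1) (x) (8, -8, -4) (written with every a and b primitive with positive leading entry and the scale carried by c; CP decompositions are not unique, and this one is verified by expanding entrywise), so rank(T) ≤ 3.
These bounds meet, so rank(T) = 3.

3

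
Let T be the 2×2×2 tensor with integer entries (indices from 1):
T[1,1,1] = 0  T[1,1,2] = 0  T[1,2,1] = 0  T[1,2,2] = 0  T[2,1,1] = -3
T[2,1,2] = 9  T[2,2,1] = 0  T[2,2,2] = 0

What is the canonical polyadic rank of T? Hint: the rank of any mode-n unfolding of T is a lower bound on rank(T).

1

Lower bound: T ≠ 0 (e.g. T[2,1,1] = -3), so rank(T) ≥ 1.
Upper bound: if T = a ∘ b ∘ c then every fibre of T is a multiple of the corresponding factor, so read the factors off the fibres through the nonzero entry T[2,1,1] = -3.
The mode-1 fibre T[:,1,1] = [0, -3] gives a = (0, 1) (primitive direction); the mode-2 fibre T[2,:,1] = [-3, 0] gives b = (1, 0); then c[k] = T[2,1,k] / (a[2]·b[1]) = [-3, 9] / 1 = (-3, 9).
Expanding (0, 1) ∘ (1, 0) ∘ (-3, 9) reproduces all 8 entries of T, so T = (0, 1) ∘ (1, 0) ∘ (-3, 9) and rank(T) ≤ 1.
These bounds meet, so rank(T) = 1.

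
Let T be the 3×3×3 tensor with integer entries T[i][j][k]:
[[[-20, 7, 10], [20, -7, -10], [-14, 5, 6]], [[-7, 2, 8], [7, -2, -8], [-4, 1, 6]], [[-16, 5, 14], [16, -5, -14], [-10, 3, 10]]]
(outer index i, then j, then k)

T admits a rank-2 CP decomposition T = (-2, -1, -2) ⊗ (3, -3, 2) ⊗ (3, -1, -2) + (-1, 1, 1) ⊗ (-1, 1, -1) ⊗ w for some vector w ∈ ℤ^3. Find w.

w = (-2, 1, -2)

Subtract the known terms from T to get the rank-1 residual R = (-1, 1, 1) ⊗ (-1, 1, -1) ⊗ w, so R[i,j,k] = a[i]·b[j]·w[k]. Pick indices with nonzero a[0]·b[0] = (-1)·(-1) = 1. Only the fibre through (0,0,·) is needed: R[0,0,:] = T[0,0,:] − Σₗ aₗ[0]bₗ[0]cₗ = [-20, 7, 10] − (-2)·(3)·(3, -1, -2) = [-2, 1, -2]. Then w[k] = R[0,0,k] / 1 for each k, giving w = [-2, 1, -2] / 1 = (-2, 1, -2).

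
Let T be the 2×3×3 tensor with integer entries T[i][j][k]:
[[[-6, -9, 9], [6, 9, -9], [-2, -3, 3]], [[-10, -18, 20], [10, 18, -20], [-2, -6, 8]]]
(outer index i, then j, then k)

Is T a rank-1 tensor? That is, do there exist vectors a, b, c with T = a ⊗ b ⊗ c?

No

The mode-3 unfolding of T (rows indexed by k, columns by (i,j) = (0,0), (0,1), (0,2), (1,0), (1,1), (1,2)) is [[-6, 6, -2, -10, 10, -2], [-9, 9, -3, -18, 18, -6], [9, -9, 3, 20, -20, 8]].
There the 2×2 minor on rows k ∈ {0, 1}, columns (i,j) ∈ {(0,0), (1,0)} is det [[-6, -10], [-9, -18]] = 18 ≠ 0, so this unfolding has rank ≥ 2; CP rank is at least every unfolding rank, so rank(T) ≥ 2.
In particular rank(T) ≥ 2 > 1, so T is not rank-1.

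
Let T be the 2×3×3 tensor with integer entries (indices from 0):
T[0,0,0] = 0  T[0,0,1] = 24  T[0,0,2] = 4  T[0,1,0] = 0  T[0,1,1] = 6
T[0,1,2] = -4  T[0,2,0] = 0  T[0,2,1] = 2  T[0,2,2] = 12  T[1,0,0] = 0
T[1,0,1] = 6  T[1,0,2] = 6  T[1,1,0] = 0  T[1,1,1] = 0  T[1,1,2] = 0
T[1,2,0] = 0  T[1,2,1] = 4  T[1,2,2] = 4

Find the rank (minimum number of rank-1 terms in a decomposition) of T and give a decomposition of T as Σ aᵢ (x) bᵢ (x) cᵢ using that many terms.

rank(T) = 2

Lower bound: the mode-2 unfolding of T (rows indexed by j, columns by (i,k) = (0,0), (0,1), (0,2), (1,0), (1,1), (1,2)) is [[0, 24, 4, 0, 6, 6], [0, 6, -4, 0, 0, 0], [0, 2, 12, 0, 4, 4]].
There the 2×2 minor on rows j ∈ {0, 1}, columns (i,k) ∈ {(0,1), (0,2)} is det [[24, 4], [6, -4]] = -120 ≠ 0, so this unfolding has rank ≥ 2; CP rank is at least every unfolding rank, so rank(T) ≥ 2. (This is only a lower bound: in general the CP rank may exceed every unfolding rank, so we still need to exhibit 2 rank-1 terms summing to T.)
Upper bound — finding two terms. Write S_k = T[:,:,k] for the frontal slices: S₀ = [[0, 0, 0], [0, 0, 0]], S₁ = [[24, 6, 2], [6, 0, 4]], S₂ = [[4, -4, 12], [6, 0, 4]].
If T = a₁ (x) b₁ (x) c₁ + a₂ (x) b₂ (x) c₂ then each S_k = c₁[k]·a₁b₁ᵀ + c₂[k]·a₂b₂ᵀ. S₁ and S₂ are linearly independent, so a₁b₁ᵀ and a₂b₂ᵀ must span the same plane of matrices: they are the rank-1 matrices of the form x·S₁ + y·S₂.
The 2×2 minor of x·S₁ + y·S₂ on rows {0,1}, columns {0,1} is −36·x² − 12·xy + 24·y² = (-12)·(3·x − 2·y)(x + y), vanishing at (x:y) = (2:3) and (1:-1).
M₁ = 2·S₁ + 3·S₂ = [[60, 0, 40], [30, 0, 20]] = 10·(2, 1)(3, 0, 2)ᵀ and M₂ = S₁ − S₂ = [[20, 10, -10], [0, 0, 0]] = 10·(1, 0)(2, 1, -1)ᵀ, so take a₁ = (2, 1), b₁ = (3, 0, 2), a₂ = (1, 0), b₂ = (2, 1, -1).
Each slice is an integer combination of E₁ = a₁b₁ᵀ and E₂ = a₂b₂ᵀ: S₀ = 0, S₁ = 2·E₁ + 6·E₂, S₂ = 2·E₁ − 4·E₂; reading off coefficients, c₁ = (0, 2, 2) and c₂ = (0, 6, -4).
Hence T = (2, 1) (x) (3, 0, 2) (x) (0, 2, 2) + (1, 0) (x) (2, 1, -1) (x) (0, 6, -4), so rank(T) ≤ 2.
These bounds meet, so rank(T) = 2.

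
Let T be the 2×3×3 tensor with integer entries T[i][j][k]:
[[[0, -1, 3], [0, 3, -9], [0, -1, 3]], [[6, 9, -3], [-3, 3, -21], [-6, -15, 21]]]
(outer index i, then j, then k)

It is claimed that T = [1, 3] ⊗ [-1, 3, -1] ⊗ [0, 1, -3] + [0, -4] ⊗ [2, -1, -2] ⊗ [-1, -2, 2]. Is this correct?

No

Reconstruct entry (1,0,0) from the claimed factors: Σₗ aₗ[1]bₗ[0]cₗ[0] = (3)·(-1)·(0) + (-4)·(2)·(-1) = 8, but T[1,0,0] = 6. The claim is false.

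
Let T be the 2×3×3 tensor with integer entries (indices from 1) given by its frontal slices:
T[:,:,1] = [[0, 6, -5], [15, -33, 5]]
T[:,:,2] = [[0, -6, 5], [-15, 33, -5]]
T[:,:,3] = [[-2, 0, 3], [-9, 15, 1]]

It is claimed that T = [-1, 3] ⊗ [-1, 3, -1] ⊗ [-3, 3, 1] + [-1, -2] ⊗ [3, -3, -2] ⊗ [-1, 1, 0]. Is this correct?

Reconstruct entry (1,1,3) from the claimed factors: Σₗ aₗ[1]bₗ[1]cₗ[3] = (-1)·(-1)·(1) + (-1)·(3)·(0) = 1, but T[1,1,3] = -2. The claim is false.

No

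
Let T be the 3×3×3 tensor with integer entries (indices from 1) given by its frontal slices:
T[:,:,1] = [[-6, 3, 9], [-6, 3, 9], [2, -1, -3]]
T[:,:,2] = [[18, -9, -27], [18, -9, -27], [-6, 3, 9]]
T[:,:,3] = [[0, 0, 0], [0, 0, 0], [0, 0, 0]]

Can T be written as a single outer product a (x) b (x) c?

If T = a (x) b (x) c then every fibre of T is a multiple of the corresponding factor, so read the factors off the fibres through the nonzero entry T[1,1,1] = -6.
The mode-1 fibre T[:,1,1] = [-6, -6, 2] gives a = [3, 3, -1] (primitive direction); the mode-2 fibre T[1,:,1] = [-6, 3, 9] gives b = [2, -1, -3]; then c[k] = T[1,1,k] / (a[1]·b[1]) = [-6, 18, 0] / 6 = [-1, 3, 0].
Expanding [3, 3, -1] (x) [2, -1, -3] (x) [-1, 3, 0] reproduces all 27 entries of T, so T = [3, 3, -1] (x) [2, -1, -3] (x) [-1, 3, 0] and rank(T) ≤ 1.
Equivalently every frontal slice T[:,:,k] is c[k] times the rank-1 matrix [3, 3, -1] (x) [2, -1, -3]. So T has rank 1 (it is nonzero).

Yes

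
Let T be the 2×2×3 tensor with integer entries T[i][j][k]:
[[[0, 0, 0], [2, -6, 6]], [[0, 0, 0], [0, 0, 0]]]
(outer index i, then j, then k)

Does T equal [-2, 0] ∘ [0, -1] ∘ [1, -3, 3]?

Yes

Reconstruct entrywise from the claimed factors. For example, T[0,1,0] = 2 and Σₗ aₗ[0]bₗ[1]cₗ[0] = (-2)·(-1)·(1) = 2; checking all 12 entries, every one matches. The claim holds.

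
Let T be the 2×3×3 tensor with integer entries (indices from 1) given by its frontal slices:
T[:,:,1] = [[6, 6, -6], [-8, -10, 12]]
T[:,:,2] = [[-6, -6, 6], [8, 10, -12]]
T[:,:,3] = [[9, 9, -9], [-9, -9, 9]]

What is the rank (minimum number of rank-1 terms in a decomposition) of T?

Lower bound: the mode-1 unfolding of T (rows indexed by i, columns by (j,k) = (1,1), (1,2), (1,3), (2,1), (2,2), (2,3), (3,1), (3,2), (3,3)) is [[6, -6, 9, 6, -6, 9, -6, 6, -9], [-8, 8, -9, -10, 10, -9, 12, -12, 9]].
There the 2×2 minor on rows i ∈ {1, 2}, columns (j,k) ∈ {(1,1), (1,3)} is det [[6, 9], [-8, -9]] = 18 ≠ 0, so this unfolding has rank ≥ 2; CP rank is at least every unfolding rank, so rank(T) ≥ 2. (Flattening ranks never certify an upper bound on CP rank; for that we must actually write T with 2 rank-1 terms.)
Upper bound — finding two terms. Write S_k = T[:,:,k] for the frontal slices: S₁ = [[6, 6, -6], [-8, -10, 12]], S₂ = [[-6, -6, 6], [8, 10, -12]], S₃ = [[9, 9, -9], [-9, -9, 9]].
If T = a₁ ⊗ b₁ ⊗ c₁ + a₂ ⊗ b₂ ⊗ c₂ then each S_k = c₁[k]·a₁b₁ᵀ + c₂[k]·a₂b₂ᵀ. S₁ and S₃ are linearly independent, so a₁b₁ᵀ and a₂b₂ᵀ must span the same plane of matrices: they are the rank-1 matrices of the form x·S₁ + y·S₃.
The 2×2 minor of x·S₁ + y·S₃ on rows {1,2}, columns {1,2} is −12·x² − 18·xy = (-6)·(2·x + 3·y)(x), vanishing at (x:y) = (3:-2) and (0:1).
M₁ = 3·S₁ − 2·S₃ = [[0, 0, 0], [-6, -12, 18]] = (-6)·(0, 1)(1, 2, -3)ᵀ and M₂ = S₃ = [[9, 9, -9], [-9, -9, 9]] = 9·(1, -1)(1, 1, -1)ᵀ, so take a₁ = (0, 1), b₁ = (1, 2, -3), a₂ = (1, -1), b₂ = (1, 1, -1).
Each slice is an integer combination of E₁ = a₁b₁ᵀ and E₂ = a₂b₂ᵀ: S₁ = −2·E₁ + 6·E₂, S₂ = 2·E₁ − 6·E₂, S₃ = 9·E₂; reading off coefficients, c₁ = (-2, 2, 0) and c₂ = (6, -6, 9).
Hence T = (0, 1) ⊗ (1, 2, -3) ⊗ (-2, 2, 0) + (1, -1) ⊗ (1, 1, -1) ⊗ (6, -6, 9), so rank(T) ≤ 2.
These bounds meet, so rank(T) = 2.

2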